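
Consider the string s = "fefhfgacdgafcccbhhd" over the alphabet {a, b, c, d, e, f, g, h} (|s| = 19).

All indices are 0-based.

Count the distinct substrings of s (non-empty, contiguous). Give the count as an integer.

177

rank→(start, suffix):
  0 → (6, 'acdgafcccbhhd')
  1 → (10, 'afcccbhhd')
  2 → (15, 'bhhd')
  3 → (14, 'cbhhd')
  4 → (13, 'ccbhhd')
  5 → (12, 'cccbhhd')
  6 → (7, 'cdgafcccbhhd')
  7 → (18, 'd')
  8 → (8, 'dgafcccbhhd')
  9 → (1, 'efhfgacdgafcccbhhd')
  10 → (11, 'fcccbhhd')
  11 → (0, 'fefhfgacdgafcccbhhd')
  12 → (4, 'fgacdgafcccbhhd')
  13 → (2, 'fhfgacdgafcccbhhd')
  14 → (5, 'gacdgafcccbhhd')
  15 → (9, 'gafcccbhhd')
  16 → (17, 'hd')
  17 → (3, 'hfgacdgafcccbhhd')
  18 → (16, 'hhd')

SA = [6, 10, 15, 14, 13, 12, 7, 18, 8, 1, 11, 0, 4, 2, 5, 9, 17, 3, 16]
rank  pair      lcp
   1  s[6:],s[10:]  1  'a'
   2  s[10:],s[15:]  0  ''
   3  s[15:],s[14:]  0  ''
   4  s[14:],s[13:]  1  'c'
   5  s[13:],s[12:]  2  'cc'
   6  s[12:],s[7:]  1  'c'
   7  s[7:],s[18:]  0  ''
   8  s[18:],s[8:]  1  'd'
   9  s[8:],s[1:]  0  ''
  10  s[1:],s[11:]  0  ''
  11  s[11:],s[0:]  1  'f'
  12  s[0:],s[4:]  1  'f'
  13  s[4:],s[2:]  1  'f'
  14  s[2:],s[5:]  0  ''
  15  s[5:],s[9:]  2  'ga'
  16  s[9:],s[17:]  0  ''
  17  s[17:],s[3:]  1  'h'
  18  s[3:],s[16:]  1  'h'

n(n+1)/2 = 19·20/2 = 190
Σ LCP = 0 + 1 + 0 + 0 + 1 + 2 + 1 + 0 + 1 + 0 + 0 + 1 + 1 + 1 + 0 + 2 + 0 + 1 + 1 = 13
distinct = 190 − 13 = 177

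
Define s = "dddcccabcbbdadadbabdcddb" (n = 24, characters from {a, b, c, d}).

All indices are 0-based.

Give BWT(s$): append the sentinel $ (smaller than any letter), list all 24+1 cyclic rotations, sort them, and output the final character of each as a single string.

bcbddddcabacbcddbadadbcd$

rank  rotation                   last
    0  $dddcccabcbbdadadbabdcddb  b
    1  abcbbdadadbabdcddb$dddccc  c
    2  abdcddb$dddcccabcbbdadadb  b
    3  adadbabdcddb$dddcccabcbbd  d
    4  adbabdcddb$dddcccabcbbdad  d
    5  b$dddcccabcbbdadadbabdcdd  d
    6  babdcddb$dddcccabcbbdadad  d
    7  bbdadadbabdcddb$dddcccabc  c
    8  bcbbdadadbabdcddb$dddccca  a
    9  bdadadbabdcddb$dddcccabcb  b
   10  bdcddb$dddcccabcbbdadadba  a
   11  cabcbbdadadbabdcddb$dddcc  c
   12  cbbdadadbabdcddb$dddcccab  b
   13  ccabcbbdadadbabdcddb$dddc  c
   14  cccabcbbdadadbabdcddb$ddd  d
   15  cddb$dddcccabcbbdadadbabd  d
   16  dadadbabdcddb$dddcccabcbb  b
   17  dadbabdcddb$dddcccabcbbda  a
   18  db$dddcccabcbbdadadbabdcd  d
   19  dbabdcddb$dddcccabcbbdada  a
   20  dcccabcbbdadadbabdcddb$dd  d
   21  dcddb$dddcccabcbbdadadbab  b
   22  ddb$dddcccabcbbdadadbabdc  c
   23  ddcccabcbbdadadbabdcddb$d  d
   24  dddcccabcbbdadadbabdcddb$  $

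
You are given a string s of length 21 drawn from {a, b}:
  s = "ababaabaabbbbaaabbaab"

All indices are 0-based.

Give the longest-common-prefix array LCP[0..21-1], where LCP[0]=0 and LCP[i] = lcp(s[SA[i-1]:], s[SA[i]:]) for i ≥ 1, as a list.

[0, 2, 3, 3, 4, 1, 2, 5, 3, 2, 3, 0, 1, 3, 4, 4, 2, 1, 4, 2, 3]

sorted suffixes:
  #0 SA[0]=13  'aaabbaab'
  #1 SA[1]=18  'aab'
  #2 SA[2]=4  'aabaabbbbaaabbaab'
  #3 SA[3]=14  'aabbaab'
  #4 SA[4]=7  'aabbbbaaabbaab'
  #5 SA[5]=19  'ab'
  #6 SA[6]=2  'abaabaabbbbaaabbaab'
  #7 SA[7]=5  'abaabbbbaaabbaab'
  #8 SA[8]=0  'ababaabaabbbbaaabbaab'
  #9 SA[9]=15  'abbaab'
  #10 SA[10]=8  'abbbbaaabbaab'
  #11 SA[11]=20  'b'
  #12 SA[12]=12  'baaabbaab'
  #13 SA[13]=17  'baab'
  #14 SA[14]=3  'baabaabbbbaaabbaab'
  #15 SA[15]=6  'baabbbbaaabbaab'
  #16 SA[16]=1  'babaabaabbbbaaabbaab'
  #17 SA[17]=11  'bbaaabbaab'
  #18 SA[18]=16  'bbaab'
  #19 SA[19]=10  'bbbaaabbaab'
  #20 SA[20]=9  'bbbbaaabbaab'

SA = [13, 18, 4, 14, 7, 19, 2, 5, 0, 15, 8, 20, 12, 17, 3, 6, 1, 11, 16, 10, 9]
rank  pair      lcp
   1  s[13:],s[18:]  2  'aa'
   2  s[18:],s[4:]  3  'aab'
   3  s[4:],s[14:]  3  'aab'
   4  s[14:],s[7:]  4  'aabb'
   5  s[7:],s[19:]  1  'a'
   6  s[19:],s[2:]  2  'ab'
   7  s[2:],s[5:]  5  'abaab'
   8  s[5:],s[0:]  3  'aba'
   9  s[0:],s[15:]  2  'ab'
  10  s[15:],s[8:]  3  'abb'
  11  s[8:],s[20:]  0  ''
  12  s[20:],s[12:]  1  'b'
  13  s[12:],s[17:]  3  'baa'
  14  s[17:],s[3:]  4  'baab'
  15  s[3:],s[6:]  4  'baab'
  16  s[6:],s[1:]  2  'ba'
  17  s[1:],s[11:]  1  'b'
  18  s[11:],s[16:]  4  'bbaa'
  19  s[16:],s[10:]  2  'bb'
  20  s[10:],s[9:]  3  'bbb'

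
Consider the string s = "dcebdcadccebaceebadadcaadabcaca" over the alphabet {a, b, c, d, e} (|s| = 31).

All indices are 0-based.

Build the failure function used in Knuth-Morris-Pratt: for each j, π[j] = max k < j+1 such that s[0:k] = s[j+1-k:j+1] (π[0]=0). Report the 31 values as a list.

[0, 0, 0, 0, 1, 2, 0, 1, 2, 0, 0, 0, 0, 0, 0, 0, 0, 0, 1, 0, 1, 2, 0, 0, 1, 0, 0, 0, 0, 0, 0]

π[0] = 0
j=1 s[j]='c': π[1]=0 (border '')
j=2 s[j]='e': π[2]=0 (border '')
j=3 s[j]='b': π[3]=0 (border '')
j=4 s[j]='d': π[4]=1 (border 'd')
j=5 s[j]='c': π[5]=2 (border 'dc')
j=6 s[j]='a': k: 2→0; π[6]=0 (border '')
j=7 s[j]='d': π[7]=1 (border 'd')
j=8 s[j]='c': π[8]=2 (border 'dc')
j=9 s[j]='c': k: 2→0; π[9]=0 (border '')
j=10 s[j]='e': π[10]=0 (border '')
j=11 s[j]='b': π[11]=0 (border '')
j=12 s[j]='a': π[12]=0 (border '')
j=13 s[j]='c': π[13]=0 (border '')
j=14 s[j]='e': π[14]=0 (border '')
j=15 s[j]='e': π[15]=0 (border '')
j=16 s[j]='b': π[16]=0 (border '')
j=17 s[j]='a': π[17]=0 (border '')
j=18 s[j]='d': π[18]=1 (border 'd')
j=19 s[j]='a': k: 1→0; π[19]=0 (border '')
j=20 s[j]='d': π[20]=1 (border 'd')
j=21 s[j]='c': π[21]=2 (border 'dc')
j=22 s[j]='a': k: 2→0; π[22]=0 (border '')
j=23 s[j]='a': π[23]=0 (border '')
j=24 s[j]='d': π[24]=1 (border 'd')
j=25 s[j]='a': k: 1→0; π[25]=0 (border '')
j=26 s[j]='b': π[26]=0 (border '')
j=27 s[j]='c': π[27]=0 (border '')
j=28 s[j]='a': π[28]=0 (border '')
j=29 s[j]='c': π[29]=0 (border '')
j=30 s[j]='a': π[30]=0 (border '')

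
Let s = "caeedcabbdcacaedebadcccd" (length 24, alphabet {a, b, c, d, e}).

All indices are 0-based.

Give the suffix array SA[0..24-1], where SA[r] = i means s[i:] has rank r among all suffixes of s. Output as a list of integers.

[6, 11, 18, 13, 1, 17, 7, 8, 5, 10, 12, 0, 20, 21, 22, 23, 4, 9, 19, 15, 16, 3, 14, 2]

rank→(start, suffix):
  0 → (6, 'abbdcacaedebadcccd')
  1 → (11, 'acaedebadcccd')
  2 → (18, 'adcccd')
  3 → (13, 'aedebadcccd')
  4 → (1, 'aeedcabbdcacaedebadcccd')
  5 → (17, 'badcccd')
  6 → (7, 'bbdcacaedebadcccd')
  7 → (8, 'bdcacaedebadcccd')
  8 → (5, 'cabbdcacaedebadcccd')
  9 → (10, 'cacaedebadcccd')
  10 → (12, 'caedebadcccd')
  11 → (0, 'caeedcabbdcacaedebadcccd')
  12 → (20, 'cccd')
  13 → (21, 'ccd')
  14 → (22, 'cd')
  15 → (23, 'd')
  16 → (4, 'dcabbdcacaedebadcccd')
  17 → (9, 'dcacaedebadcccd')
  18 → (19, 'dcccd')
  19 → (15, 'debadcccd')
  20 → (16, 'ebadcccd')
  21 → (3, 'edcabbdcacaedebadcccd')
  22 → (14, 'edebadcccd')
  23 → (2, 'eedcabbdcacaedebadcccd')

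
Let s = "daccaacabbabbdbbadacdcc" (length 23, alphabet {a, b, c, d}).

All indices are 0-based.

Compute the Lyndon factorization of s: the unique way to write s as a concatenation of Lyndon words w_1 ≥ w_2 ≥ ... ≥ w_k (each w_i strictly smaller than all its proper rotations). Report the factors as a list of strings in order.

emit factor 1: 'd' (i=0, period=1)
emit factor 2: 'acc' (i=1, period=3)
emit factor 3: 'aacabbabbdbbadacdcc' (i=4, period=19)

["d", "acc", "aacabbabbdbbadacdcc"]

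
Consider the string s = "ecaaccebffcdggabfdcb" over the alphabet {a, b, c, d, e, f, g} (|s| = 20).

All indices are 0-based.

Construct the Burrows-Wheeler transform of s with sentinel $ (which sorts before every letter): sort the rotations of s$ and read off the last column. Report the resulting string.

rank  rotation               last
    0  $ecaaccebffcdggabfdcb  b
    1  aaccebffcdggabfdcb$ec  c
    2  abfdcb$ecaaccebffcdgg  g
    3  accebffcdggabfdcb$eca  a
    4  b$ecaaccebffcdggabfdc  c
    5  bfdcb$ecaaccebffcdgga  a
    6  bffcdggabfdcb$ecaacce  e
    7  caaccebffcdggabfdcb$e  e
    8  cb$ecaaccebffcdggabfd  d
    9  ccebffcdggabfdcb$ecaa  a
   10  cdggabfdcb$ecaaccebff  f
   11  cebffcdggabfdcb$ecaac  c
   12  dcb$ecaaccebffcdggabf  f
   13  dggabfdcb$ecaaccebffc  c
   14  ebffcdggabfdcb$ecaacc  c
   15  ecaaccebffcdggabfdcb$  $
   16  fcdggabfdcb$ecaaccebf  f
   17  fdcb$ecaaccebffcdggab  b
   18  ffcdggabfdcb$ecaacceb  b
   19  gabfdcb$ecaaccebffcdg  g
   20  ggabfdcb$ecaaccebffcd  d

bcgacaeedafcfcc$fbbgd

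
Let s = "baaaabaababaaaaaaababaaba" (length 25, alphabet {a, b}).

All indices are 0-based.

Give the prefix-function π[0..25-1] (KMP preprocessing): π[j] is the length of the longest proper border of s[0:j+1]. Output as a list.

π[0] = 0
j=1 s[j]='a': π[1]=0 (border '')
j=2 s[j]='a': π[2]=0 (border '')
j=3 s[j]='a': π[3]=0 (border '')
j=4 s[j]='a': π[4]=0 (border '')
j=5 s[j]='b': π[5]=1 (border 'b')
j=6 s[j]='a': π[6]=2 (border 'ba')
j=7 s[j]='a': π[7]=3 (border 'baa')
j=8 s[j]='b': k: 3→0; π[8]=1 (border 'b')
j=9 s[j]='a': π[9]=2 (border 'ba')
j=10 s[j]='b': k: 2→0; π[10]=1 (border 'b')
j=11 s[j]='a': π[11]=2 (border 'ba')
j=12 s[j]='a': π[12]=3 (border 'baa')
j=13 s[j]='a': π[13]=4 (border 'baaa')
j=14 s[j]='a': π[14]=5 (border 'baaaa')
j=15 s[j]='a': k: 5→0; π[15]=0 (border '')
j=16 s[j]='a': π[16]=0 (border '')
j=17 s[j]='a': π[17]=0 (border '')
j=18 s[j]='b': π[18]=1 (border 'b')
j=19 s[j]='a': π[19]=2 (border 'ba')
j=20 s[j]='b': k: 2→0; π[20]=1 (border 'b')
j=21 s[j]='a': π[21]=2 (border 'ba')
j=22 s[j]='a': π[22]=3 (border 'baa')
j=23 s[j]='b': k: 3→0; π[23]=1 (border 'b')
j=24 s[j]='a': π[24]=2 (border 'ba')

[0, 0, 0, 0, 0, 1, 2, 3, 1, 2, 1, 2, 3, 4, 5, 0, 0, 0, 1, 2, 1, 2, 3, 1, 2]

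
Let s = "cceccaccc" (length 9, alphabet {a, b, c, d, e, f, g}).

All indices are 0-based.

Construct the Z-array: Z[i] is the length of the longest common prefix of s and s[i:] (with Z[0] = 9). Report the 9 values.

[9, 1, 0, 2, 1, 0, 2, 2, 1]

Z[0]=9
i=1: fresh scan; Z[1]=1 scan→box=[1,2)
i=2: fresh scan; Z[2]=0
i=3: fresh scan; Z[3]=2 scan→box=[3,5)
i=4: min(r-i=1, Z[1]=1)=1; Z[4]=1
i=5: fresh scan; Z[5]=0
i=6: fresh scan; Z[6]=2 scan→box=[6,8)
i=7: min(r-i=1, Z[1]=1)=1; Z[7]=2 scan→box=[7,9)
i=8: min(r-i=1, Z[1]=1)=1; Z[8]=1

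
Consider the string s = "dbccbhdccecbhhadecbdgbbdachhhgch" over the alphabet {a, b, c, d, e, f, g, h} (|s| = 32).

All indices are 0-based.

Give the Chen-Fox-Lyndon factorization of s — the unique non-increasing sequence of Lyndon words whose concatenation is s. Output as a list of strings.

["d", "bccbhdccecbhh", "adecbdgbbd", "achhhgch"]

emit factor 1: 'd' (i=0, period=1)
emit factor 2: 'bccbhdccecbhh' (i=1, period=13)
emit factor 3: 'adecbdgbbd' (i=14, period=10)
emit factor 4: 'achhhgch' (i=24, period=8)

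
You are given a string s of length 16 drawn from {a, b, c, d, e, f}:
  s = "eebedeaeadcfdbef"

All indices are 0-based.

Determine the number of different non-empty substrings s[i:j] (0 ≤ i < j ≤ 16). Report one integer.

rank | idx | suffix
   0 |   8 | adcfdbef
   1 |   6 | aeadcfdbef
   2 |   2 | bedeaeadcfdbef
   3 |  13 | bef
   4 |  10 | cfdbef
   5 |  12 | dbef
   6 |   9 | dcfdbef
   7 |   4 | deaeadcfdbef
   8 |   7 | eadcfdbef
   9 |   5 | eaeadcfdbef
  10 |   1 | ebedeaeadcfdbef
  11 |   3 | edeaeadcfdbef
  12 |   0 | eebedeaeadcfdbef
  13 |  14 | ef
  14 |  15 | f
  15 |  11 | fdbef

SA = [8, 6, 2, 13, 10, 12, 9, 4, 7, 5, 1, 3, 0, 14, 15, 11]
rank  pair      lcp
   1  s[8:],s[6:]  1  'a'
   2  s[6:],s[2:]  0  ''
   3  s[2:],s[13:]  2  'be'
   4  s[13:],s[10:]  0  ''
   5  s[10:],s[12:]  0  ''
   6  s[12:],s[9:]  1  'd'
   7  s[9:],s[4:]  1  'd'
   8  s[4:],s[7:]  0  ''
   9  s[7:],s[5:]  2  'ea'
  10  s[5:],s[1:]  1  'e'
  11  s[1:],s[3:]  1  'e'
  12  s[3:],s[0:]  1  'e'
  13  s[0:],s[14:]  1  'e'
  14  s[14:],s[15:]  0  ''
  15  s[15:],s[11:]  1  'f'

n(n+1)/2 = 16·17/2 = 136
Σ LCP = 0 + 1 + 0 + 2 + 0 + 0 + 1 + 1 + 0 + 2 + 1 + 1 + 1 + 1 + 0 + 1 = 12
distinct = 136 − 12 = 124

124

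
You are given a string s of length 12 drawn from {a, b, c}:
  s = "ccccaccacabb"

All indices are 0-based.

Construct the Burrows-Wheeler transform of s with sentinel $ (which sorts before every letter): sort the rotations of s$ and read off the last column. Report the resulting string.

rank  rotation       last
    0  $ccccaccacabb  b
    1  abb$ccccaccac  c
    2  acabb$ccccacc  c
    3  accacabb$cccc  c
    4  b$ccccaccacab  b
    5  bb$ccccaccaca  a
    6  cabb$ccccacca  a
    7  cacabb$ccccac  c
    8  caccacabb$ccc  c
    9  ccacabb$cccca  a
   10  ccaccacabb$cc  c
   11  cccaccacabb$c  c
   12  ccccaccacabb$  $

bcccbaaccacc$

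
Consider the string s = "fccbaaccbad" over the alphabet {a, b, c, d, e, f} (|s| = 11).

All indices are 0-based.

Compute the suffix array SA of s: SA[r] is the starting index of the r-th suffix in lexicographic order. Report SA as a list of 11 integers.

[4, 5, 9, 3, 8, 2, 7, 1, 6, 10, 0]

sorted suffixes:
  #0 SA[0]=4  'aaccbad'
  #1 SA[1]=5  'accbad'
  #2 SA[2]=9  'ad'
  #3 SA[3]=3  'baaccbad'
  #4 SA[4]=8  'bad'
  #5 SA[5]=2  'cbaaccbad'
  #6 SA[6]=7  'cbad'
  #7 SA[7]=1  'ccbaaccbad'
  #8 SA[8]=6  'ccbad'
  #9 SA[9]=10  'd'
  #10 SA[10]=0  'fccbaaccbad'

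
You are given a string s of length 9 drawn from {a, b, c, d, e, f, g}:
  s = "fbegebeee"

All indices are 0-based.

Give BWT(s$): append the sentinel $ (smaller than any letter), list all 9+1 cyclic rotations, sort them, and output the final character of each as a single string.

eefegebb$e

rank  rotation    last
    0  $fbegebeee  e
    1  beee$fbege  e
    2  begebeee$f  f
    3  e$fbegebee  e
    4  ebeee$fbeg  g
    5  ee$fbegebe  e
    6  eee$fbegeb  b
    7  egebeee$fb  b
    8  fbegebeee$  $
    9  gebeee$fbe  e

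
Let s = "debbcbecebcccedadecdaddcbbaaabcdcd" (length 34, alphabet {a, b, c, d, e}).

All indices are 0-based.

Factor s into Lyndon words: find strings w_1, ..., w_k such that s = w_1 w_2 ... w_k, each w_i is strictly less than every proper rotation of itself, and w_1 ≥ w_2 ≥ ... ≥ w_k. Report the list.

["de", "bbcbecebccced", "adecd", "addcbb", "aaabcdcd"]

emit factor 1: 'de' (i=0, period=2)
emit factor 2: 'bbcbecebccced' (i=2, period=13)
emit factor 3: 'adecd' (i=15, period=5)
emit factor 4: 'addcbb' (i=20, period=6)
emit factor 5: 'aaabcdcd' (i=26, period=8)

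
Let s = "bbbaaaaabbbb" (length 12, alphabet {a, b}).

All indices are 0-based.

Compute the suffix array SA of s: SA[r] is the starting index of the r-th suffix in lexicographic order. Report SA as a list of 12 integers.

sorted suffixes:
  #0 SA[0]=3  'aaaaabbbb'
  #1 SA[1]=4  'aaaabbbb'
  #2 SA[2]=5  'aaabbbb'
  #3 SA[3]=6  'aabbbb'
  #4 SA[4]=7  'abbbb'
  #5 SA[5]=11  'b'
  #6 SA[6]=2  'baaaaabbbb'
  #7 SA[7]=10  'bb'
  #8 SA[8]=1  'bbaaaaabbbb'
  #9 SA[9]=9  'bbb'
  #10 SA[10]=0  'bbbaaaaabbbb'
  #11 SA[11]=8  'bbbb'

[3, 4, 5, 6, 7, 11, 2, 10, 1, 9, 0, 8]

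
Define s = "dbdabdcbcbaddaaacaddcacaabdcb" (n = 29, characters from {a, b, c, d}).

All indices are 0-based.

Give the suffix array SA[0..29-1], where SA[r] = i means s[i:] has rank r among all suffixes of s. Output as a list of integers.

rank→(start, suffix):
  0 → (13, 'aaacaddcacaabdcb')
  1 → (23, 'aabdcb')
  2 → (14, 'aacaddcacaabdcb')
  3 → (24, 'abdcb')
  4 → (3, 'abdcbcbaddaaacaddcacaabdcb')
  5 → (21, 'acaabdcb')
  6 → (15, 'acaddcacaabdcb')
  7 → (10, 'addaaacaddcacaabdcb')
  8 → (17, 'addcacaabdcb')
  9 → (28, 'b')
  10 → (9, 'baddaaacaddcacaabdcb')
  11 → (7, 'bcbaddaaacaddcacaabdcb')
  12 → (1, 'bdabdcbcbaddaaacaddcacaabdcb')
  13 → (25, 'bdcb')
  14 → (4, 'bdcbcbaddaaacaddcacaabdcb')
  15 → (22, 'caabdcb')
  16 → (20, 'cacaabdcb')
  17 → (16, 'caddcacaabdcb')
  18 → (27, 'cb')
  19 → (8, 'cbaddaaacaddcacaabdcb')
  20 → (6, 'cbcbaddaaacaddcacaabdcb')
  21 → (12, 'daaacaddcacaabdcb')
  22 → (2, 'dabdcbcbaddaaacaddcacaabdcb')
  23 → (0, 'dbdabdcbcbaddaaacaddcacaabdcb')
  24 → (19, 'dcacaabdcb')
  25 → (26, 'dcb')
  26 → (5, 'dcbcbaddaaacaddcacaabdcb')
  27 → (11, 'ddaaacaddcacaabdcb')
  28 → (18, 'ddcacaabdcb')

[13, 23, 14, 24, 3, 21, 15, 10, 17, 28, 9, 7, 1, 25, 4, 22, 20, 16, 27, 8, 6, 12, 2, 0, 19, 26, 5, 11, 18]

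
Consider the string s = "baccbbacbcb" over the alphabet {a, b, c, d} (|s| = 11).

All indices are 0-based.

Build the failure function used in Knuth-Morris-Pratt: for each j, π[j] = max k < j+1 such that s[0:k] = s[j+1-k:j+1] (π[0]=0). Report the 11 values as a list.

π[0] = 0
j=1 s[j]='a': π[1]=0 (border '')
j=2 s[j]='c': π[2]=0 (border '')
j=3 s[j]='c': π[3]=0 (border '')
j=4 s[j]='b': π[4]=1 (border 'b')
j=5 s[j]='b': k: 1→0; π[5]=1 (border 'b')
j=6 s[j]='a': π[6]=2 (border 'ba')
j=7 s[j]='c': π[7]=3 (border 'bac')
j=8 s[j]='b': k: 3→0; π[8]=1 (border 'b')
j=9 s[j]='c': k: 1→0; π[9]=0 (border '')
j=10 s[j]='b': π[10]=1 (border 'b')

[0, 0, 0, 0, 1, 1, 2, 3, 1, 0, 1]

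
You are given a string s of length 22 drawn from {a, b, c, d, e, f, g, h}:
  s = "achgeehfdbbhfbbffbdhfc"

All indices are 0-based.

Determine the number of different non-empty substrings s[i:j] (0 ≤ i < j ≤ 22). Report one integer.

235

rank→(start, suffix):
  0 → (0, 'achgeehfdbbhfbbffbdhfc')
  1 → (13, 'bbffbdhfc')
  2 → (9, 'bbhfbbffbdhfc')
  3 → (17, 'bdhfc')
  4 → (14, 'bffbdhfc')
  5 → (10, 'bhfbbffbdhfc')
  6 → (21, 'c')
  7 → (1, 'chgeehfdbbhfbbffbdhfc')
  8 → (8, 'dbbhfbbffbdhfc')
  9 → (18, 'dhfc')
  10 → (4, 'eehfdbbhfbbffbdhfc')
  11 → (5, 'ehfdbbhfbbffbdhfc')
  12 → (12, 'fbbffbdhfc')
  13 → (16, 'fbdhfc')
  14 → (20, 'fc')
  15 → (7, 'fdbbhfbbffbdhfc')
  16 → (15, 'ffbdhfc')
  17 → (3, 'geehfdbbhfbbffbdhfc')
  18 → (11, 'hfbbffbdhfc')
  19 → (19, 'hfc')
  20 → (6, 'hfdbbhfbbffbdhfc')
  21 → (2, 'hgeehfdbbhfbbffbdhfc')

SA = [0, 13, 9, 17, 14, 10, 21, 1, 8, 18, 4, 5, 12, 16, 20, 7, 15, 3, 11, 19, 6, 2]
rank  pair      lcp
   1  s[0:],s[13:]  0  ''
   2  s[13:],s[9:]  2  'bb'
   3  s[9:],s[17:]  1  'b'
   4  s[17:],s[14:]  1  'b'
   5  s[14:],s[10:]  1  'b'
   6  s[10:],s[21:]  0  ''
   7  s[21:],s[1:]  1  'c'
   8  s[1:],s[8:]  0  ''
   9  s[8:],s[18:]  1  'd'
  10  s[18:],s[4:]  0  ''
  11  s[4:],s[5:]  1  'e'
  12  s[5:],s[12:]  0  ''
  13  s[12:],s[16:]  2  'fb'
  14  s[16:],s[20:]  1  'f'
  15  s[20:],s[7:]  1  'f'
  16  s[7:],s[15:]  1  'f'
  17  s[15:],s[3:]  0  ''
  18  s[3:],s[11:]  0  ''
  19  s[11:],s[19:]  2  'hf'
  20  s[19:],s[6:]  2  'hf'
  21  s[6:],s[2:]  1  'h'

n(n+1)/2 = 22·23/2 = 253
Σ LCP = 0 + 0 + 2 + 1 + 1 + 1 + 0 + 1 + 0 + 1 + 0 + 1 + 0 + 2 + 1 + 1 + 1 + 0 + 0 + 2 + 2 + 1 = 18
distinct = 253 − 18 = 235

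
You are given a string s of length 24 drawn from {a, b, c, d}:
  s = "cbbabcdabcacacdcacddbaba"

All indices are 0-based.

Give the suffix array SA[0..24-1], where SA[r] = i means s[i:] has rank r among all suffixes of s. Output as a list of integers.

rank→(start, suffix):
  0 → (23, 'a')
  1 → (21, 'aba')
  2 → (7, 'abcacacdcacddbaba')
  3 → (3, 'abcdabcacacdcacddbaba')
  4 → (10, 'acacdcacddbaba')
  5 → (12, 'acdcacddbaba')
  6 → (16, 'acddbaba')
  7 → (22, 'ba')
  8 → (20, 'baba')
  9 → (2, 'babcdabcacacdcacddbaba')
  10 → (1, 'bbabcdabcacacdcacddbaba')
  11 → (8, 'bcacacdcacddbaba')
  12 → (4, 'bcdabcacacdcacddbaba')
  13 → (9, 'cacacdcacddbaba')
  14 → (11, 'cacdcacddbaba')
  15 → (15, 'cacddbaba')
  16 → (0, 'cbbabcdabcacacdcacddbaba')
  17 → (5, 'cdabcacacdcacddbaba')
  18 → (13, 'cdcacddbaba')
  19 → (17, 'cddbaba')
  20 → (6, 'dabcacacdcacddbaba')
  21 → (19, 'dbaba')
  22 → (14, 'dcacddbaba')
  23 → (18, 'ddbaba')

[23, 21, 7, 3, 10, 12, 16, 22, 20, 2, 1, 8, 4, 9, 11, 15, 0, 5, 13, 17, 6, 19, 14, 18]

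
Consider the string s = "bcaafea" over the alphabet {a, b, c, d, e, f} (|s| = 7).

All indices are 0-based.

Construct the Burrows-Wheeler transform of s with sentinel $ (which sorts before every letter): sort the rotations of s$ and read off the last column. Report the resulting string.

aeca$bfa

rank  rotation  last
    0  $bcaafea  a
    1  a$bcaafe  e
    2  aafea$bc  c
    3  afea$bca  a
    4  bcaafea$  $
    5  caafea$b  b
    6  ea$bcaaf  f
    7  fea$bcaa  a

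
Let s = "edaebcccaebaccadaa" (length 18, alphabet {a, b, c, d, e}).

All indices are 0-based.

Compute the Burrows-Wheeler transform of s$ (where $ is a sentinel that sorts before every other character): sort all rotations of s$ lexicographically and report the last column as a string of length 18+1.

rank  rotation             last
    0  $edaebcccaebaccadaa  a
    1  a$edaebcccaebaccada  a
    2  aa$edaebcccaebaccad  d
    3  accadaa$edaebcccaeb  b
    4  adaa$edaebcccaebacc  c
    5  aebaccadaa$edaebccc  c
    6  aebcccaebaccadaa$ed  d
    7  baccadaa$edaebcccae  e
    8  bcccaebaccadaa$edae  e
    9  cadaa$edaebcccaebac  c
   10  caebaccadaa$edaebcc  c
   11  ccadaa$edaebcccaeba  a
   12  ccaebaccadaa$edaebc  c
   13  cccaebaccadaa$edaeb  b
   14  daa$edaebcccaebacca  a
   15  daebcccaebaccadaa$e  e
   16  ebaccadaa$edaebccca  a
   17  ebcccaebaccadaa$eda  a
   18  edaebcccaebaccadaa$  $

aadbccdeeccacbaeaa$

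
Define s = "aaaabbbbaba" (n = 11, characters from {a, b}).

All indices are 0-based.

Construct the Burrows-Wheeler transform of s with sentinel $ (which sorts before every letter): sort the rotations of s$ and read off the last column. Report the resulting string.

ab$aabaabbba

rank  rotation      last
    0  $aaaabbbbaba  a
    1  a$aaaabbbbab  b
    2  aaaabbbbaba$  $
    3  aaabbbbaba$a  a
    4  aabbbbaba$aa  a
    5  aba$aaaabbbb  b
    6  abbbbaba$aaa  a
    7  ba$aaaabbbba  a
    8  baba$aaaabbb  b
    9  bbaba$aaaabb  b
   10  bbbaba$aaaab  b
   11  bbbbaba$aaaa  a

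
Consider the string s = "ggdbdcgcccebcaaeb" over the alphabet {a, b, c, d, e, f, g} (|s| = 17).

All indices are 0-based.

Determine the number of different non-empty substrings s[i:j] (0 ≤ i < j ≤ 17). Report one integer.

rank | idx | suffix
   0 |  13 | aaeb
   1 |  14 | aeb
   2 |  16 | b
   3 |  11 | bcaaeb
   4 |   3 | bdcgcccebcaaeb
   5 |  12 | caaeb
   6 |   7 | cccebcaaeb
   7 |   8 | ccebcaaeb
   8 |   9 | cebcaaeb
   9 |   5 | cgcccebcaaeb
  10 |   2 | dbdcgcccebcaaeb
  11 |   4 | dcgcccebcaaeb
  12 |  15 | eb
  13 |  10 | ebcaaeb
  14 |   6 | gcccebcaaeb
  15 |   1 | gdbdcgcccebcaaeb
  16 |   0 | ggdbdcgcccebcaaeb

SA = [13, 14, 16, 11, 3, 12, 7, 8, 9, 5, 2, 4, 15, 10, 6, 1, 0]
[i] adj suffixes → lcp
  [1] 13/14 → 1 ('a')
  [2] 14/16 → 0 ('')
  [3] 16/11 → 1 ('b')
  [4] 11/3 → 1 ('b')
  [5] 3/12 → 0 ('')
  [6] 12/7 → 1 ('c')
  [7] 7/8 → 2 ('cc')
  [8] 8/9 → 1 ('c')
  [9] 9/5 → 1 ('c')
  [10] 5/2 → 0 ('')
  [11] 2/4 → 1 ('d')
  [12] 4/15 → 0 ('')
  [13] 15/10 → 2 ('eb')
  [14] 10/6 → 0 ('')
  [15] 6/1 → 1 ('g')
  [16] 1/0 → 1 ('g')

n(n+1)/2 = 17·18/2 = 153
Σ LCP = 0 + 1 + 0 + 1 + 1 + 0 + 1 + 2 + 1 + 1 + 0 + 1 + 0 + 2 + 0 + 1 + 1 = 13
distinct = 153 − 13 = 140

140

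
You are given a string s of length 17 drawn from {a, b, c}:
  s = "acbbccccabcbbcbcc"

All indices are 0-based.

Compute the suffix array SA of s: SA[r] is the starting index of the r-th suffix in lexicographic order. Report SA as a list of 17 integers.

rank | idx | suffix
   0 |   8 | abcbbcbcc
   1 |   0 | acbbccccabcbbcbcc
   2 |  11 | bbcbcc
   3 |   2 | bbccccabcbbcbcc
   4 |   9 | bcbbcbcc
   5 |  12 | bcbcc
   6 |  14 | bcc
   7 |   3 | bccccabcbbcbcc
   8 |  16 | c
   9 |   7 | cabcbbcbcc
  10 |  10 | cbbcbcc
  11 |   1 | cbbccccabcbbcbcc
  12 |  13 | cbcc
  13 |  15 | cc
  14 |   6 | ccabcbbcbcc
  15 |   5 | cccabcbbcbcc
  16 |   4 | ccccabcbbcbcc

[8, 0, 11, 2, 9, 12, 14, 3, 16, 7, 10, 1, 13, 15, 6, 5, 4]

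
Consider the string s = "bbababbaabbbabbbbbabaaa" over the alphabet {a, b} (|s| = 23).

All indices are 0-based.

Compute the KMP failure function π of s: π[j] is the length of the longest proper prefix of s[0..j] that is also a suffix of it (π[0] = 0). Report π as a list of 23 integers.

[0, 1, 0, 1, 0, 1, 2, 3, 0, 1, 2, 2, 3, 4, 2, 2, 2, 2, 3, 4, 5, 0, 0]

π[0] = 0
j=1 s[j]='b': π[1]=1 (border 'b')
j=2 s[j]='a': k: 1→0; π[2]=0 (border '')
j=3 s[j]='b': π[3]=1 (border 'b')
j=4 s[j]='a': k: 1→0; π[4]=0 (border '')
j=5 s[j]='b': π[5]=1 (border 'b')
j=6 s[j]='b': π[6]=2 (border 'bb')
j=7 s[j]='a': π[7]=3 (border 'bba')
j=8 s[j]='a': k: 3→0; π[8]=0 (border '')
j=9 s[j]='b': π[9]=1 (border 'b')
j=10 s[j]='b': π[10]=2 (border 'bb')
j=11 s[j]='b': k: 2→1; π[11]=2 (border 'bb')
j=12 s[j]='a': π[12]=3 (border 'bba')
j=13 s[j]='b': π[13]=4 (border 'bbab')
j=14 s[j]='b': k: 4→1; π[14]=2 (border 'bb')
j=15 s[j]='b': k: 2→1; π[15]=2 (border 'bb')
j=16 s[j]='b': k: 2→1; π[16]=2 (border 'bb')
j=17 s[j]='b': k: 2→1; π[17]=2 (border 'bb')
j=18 s[j]='a': π[18]=3 (border 'bba')
j=19 s[j]='b': π[19]=4 (border 'bbab')
j=20 s[j]='a': π[20]=5 (border 'bbaba')
j=21 s[j]='a': k: 5→0; π[21]=0 (border '')
j=22 s[j]='a': π[22]=0 (border '')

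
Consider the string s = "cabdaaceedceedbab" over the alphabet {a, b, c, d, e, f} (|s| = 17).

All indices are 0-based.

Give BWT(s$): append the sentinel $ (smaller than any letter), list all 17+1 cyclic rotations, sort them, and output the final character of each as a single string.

bdbcaada$dabeeeecc

rank  rotation            last
    0  $cabdaaceedceedbab  b
    1  aaceedceedbab$cabd  d
    2  ab$cabdaaceedceedb  b
    3  abdaaceedceedbab$c  c
    4  aceedceedbab$cabda  a
    5  b$cabdaaceedceedba  a
    6  bab$cabdaaceedceed  d
    7  bdaaceedceedbab$ca  a
    8  cabdaaceedceedbab$  $
    9  ceedbab$cabdaaceed  d
   10  ceedceedbab$cabdaa  a
   11  daaceedceedbab$cab  b
   12  dbab$cabdaaceedcee  e
   13  dceedbab$cabdaacee  e
   14  edbab$cabdaaceedce  e
   15  edceedbab$cabdaace  e
   16  eedbab$cabdaaceedc  c
   17  eedceedbab$cabdaac  c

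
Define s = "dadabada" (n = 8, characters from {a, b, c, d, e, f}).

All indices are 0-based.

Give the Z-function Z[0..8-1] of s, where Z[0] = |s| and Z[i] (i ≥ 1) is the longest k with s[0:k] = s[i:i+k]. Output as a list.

[8, 0, 2, 0, 0, 0, 2, 0]

Z[0]=8
i=1: outside box; Z[1]=0
i=2: outside box; Z[2]=2 grow→box=[2,4)
i=3: min(r-i=1, Z[1]=0)=0; Z[3]=0
i=4: outside box; Z[4]=0
i=5: outside box; Z[5]=0
i=6: outside box; Z[6]=2 grow→box=[6,8)
i=7: min(r-i=1, Z[1]=0)=0; Z[7]=0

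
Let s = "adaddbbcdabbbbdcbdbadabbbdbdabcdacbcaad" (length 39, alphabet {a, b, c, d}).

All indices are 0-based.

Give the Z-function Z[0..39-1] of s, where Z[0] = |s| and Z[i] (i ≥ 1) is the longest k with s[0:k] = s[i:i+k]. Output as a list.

Z[0]=39
i=1: fresh scan; Z[1]=0
i=2: fresh scan; Z[2]=2 scan→box=[2,4)
i=3: min(r-i=1, Z[1]=0)=0; Z[3]=0
i=4: fresh scan; Z[4]=0
i=5: fresh scan; Z[5]=0
i=6: fresh scan; Z[6]=0
i=7: fresh scan; Z[7]=0
i=8: fresh scan; Z[8]=0
i=9: fresh scan; Z[9]=1 scan→box=[9,10)
i=10: fresh scan; Z[10]=0
i=11: fresh scan; Z[11]=0
i=12: fresh scan; Z[12]=0
i=13: fresh scan; Z[13]=0
i=14: fresh scan; Z[14]=0
i=15: fresh scan; Z[15]=0
i=16: fresh scan; Z[16]=0
i=17: fresh scan; Z[17]=0
i=18: fresh scan; Z[18]=0
i=19: fresh scan; Z[19]=3 scan→box=[19,22)
i=20: min(r-i=2, Z[1]=0)=0; Z[20]=0
i=21: min(r-i=1, Z[2]=2)=1; Z[21]=1
i=22: fresh scan; Z[22]=0
i=23: fresh scan; Z[23]=0
i=24: fresh scan; Z[24]=0
i=25: fresh scan; Z[25]=0
i=26: fresh scan; Z[26]=0
i=27: fresh scan; Z[27]=0
i=28: fresh scan; Z[28]=1 scan→box=[28,29)
i=29: fresh scan; Z[29]=0
i=30: fresh scan; Z[30]=0
i=31: fresh scan; Z[31]=0
i=32: fresh scan; Z[32]=1 scan→box=[32,33)
i=33: fresh scan; Z[33]=0
i=34: fresh scan; Z[34]=0
i=35: fresh scan; Z[35]=0
i=36: fresh scan; Z[36]=1 scan→box=[36,37)
i=37: fresh scan; Z[37]=2 scan→box=[37,39)
i=38: min(r-i=1, Z[1]=0)=0; Z[38]=0

[39, 0, 2, 0, 0, 0, 0, 0, 0, 1, 0, 0, 0, 0, 0, 0, 0, 0, 0, 3, 0, 1, 0, 0, 0, 0, 0, 0, 1, 0, 0, 0, 1, 0, 0, 0, 1, 2, 0]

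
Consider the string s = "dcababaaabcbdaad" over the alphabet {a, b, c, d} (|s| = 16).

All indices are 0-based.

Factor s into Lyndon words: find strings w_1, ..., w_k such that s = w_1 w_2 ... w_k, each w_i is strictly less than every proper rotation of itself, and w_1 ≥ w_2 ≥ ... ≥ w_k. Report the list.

["d", "c", "ab", "ab", "aaabcbdaad"]

emit factor 1: 'd' (i=0, period=1)
emit factor 2: 'c' (i=1, period=1)
emit factor 3: 'ab' (i=2, period=2)
emit factor 4: 'ab' (i=4, period=2)
emit factor 5: 'aaabcbdaad' (i=6, period=10)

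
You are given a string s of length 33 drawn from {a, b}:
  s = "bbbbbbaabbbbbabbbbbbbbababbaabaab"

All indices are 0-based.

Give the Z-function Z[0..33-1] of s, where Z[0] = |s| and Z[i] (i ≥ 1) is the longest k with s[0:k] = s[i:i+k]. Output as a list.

Z[0]=33
i=1: outside box; Z[1]=5 grow→box=[1,6)
i=2: min(r-i=4, Z[1]=5)=4; Z[2]=4
i=3: min(r-i=3, Z[2]=4)=3; Z[3]=3
i=4: min(r-i=2, Z[3]=3)=2; Z[4]=2
i=5: min(r-i=1, Z[4]=2)=1; Z[5]=1
i=6: outside box; Z[6]=0
i=7: outside box; Z[7]=0
i=8: outside box; Z[8]=5 grow→box=[8,13)
i=9: min(r-i=4, Z[1]=5)=4; Z[9]=4
i=10: min(r-i=3, Z[2]=4)=3; Z[10]=3
i=11: min(r-i=2, Z[3]=3)=2; Z[11]=2
i=12: min(r-i=1, Z[4]=2)=1; Z[12]=1
i=13: outside box; Z[13]=0
i=14: outside box; Z[14]=6 grow→box=[14,20)
i=15: min(r-i=5, Z[1]=5)=5; Z[15]=6 grow→box=[15,21)
i=16: min(r-i=5, Z[1]=5)=5; Z[16]=7 grow→box=[16,23)
i=17: min(r-i=6, Z[1]=5)=5; Z[17]=5
i=18: min(r-i=5, Z[2]=4)=4; Z[18]=4
i=19: min(r-i=4, Z[3]=3)=3; Z[19]=3
i=20: min(r-i=3, Z[4]=2)=2; Z[20]=2
i=21: min(r-i=2, Z[5]=1)=1; Z[21]=1
i=22: min(r-i=1, Z[6]=0)=0; Z[22]=0
i=23: outside box; Z[23]=1 grow→box=[23,24)
i=24: outside box; Z[24]=0
i=25: outside box; Z[25]=2 grow→box=[25,27)
i=26: min(r-i=1, Z[1]=5)=1; Z[26]=1
i=27: outside box; Z[27]=0
i=28: outside box; Z[28]=0
i=29: outside box; Z[29]=1 grow→box=[29,30)
i=30: outside box; Z[30]=0
i=31: outside box; Z[31]=0
i=32: outside box; Z[32]=1 grow→box=[32,33)

[33, 5, 4, 3, 2, 1, 0, 0, 5, 4, 3, 2, 1, 0, 6, 6, 7, 5, 4, 3, 2, 1, 0, 1, 0, 2, 1, 0, 0, 1, 0, 0, 1]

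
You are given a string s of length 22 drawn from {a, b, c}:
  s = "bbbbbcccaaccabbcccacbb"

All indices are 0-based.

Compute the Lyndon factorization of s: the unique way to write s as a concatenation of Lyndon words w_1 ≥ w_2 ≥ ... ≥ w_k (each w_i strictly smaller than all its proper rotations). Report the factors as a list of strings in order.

emit factor 1: 'bbbbbccc' (i=0, period=8)
emit factor 2: 'aaccabbcccacbb' (i=8, period=14)

["bbbbbccc", "aaccabbcccacbb"]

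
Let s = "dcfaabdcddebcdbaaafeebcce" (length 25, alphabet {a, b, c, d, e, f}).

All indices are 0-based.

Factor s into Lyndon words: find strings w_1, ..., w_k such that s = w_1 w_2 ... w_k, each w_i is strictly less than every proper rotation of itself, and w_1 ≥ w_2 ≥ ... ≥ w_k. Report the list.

["d", "cf", "aabdcddebcdb", "aaafeebcce"]

emit factor 1: 'd' (i=0, period=1)
emit factor 2: 'cf' (i=1, period=2)
emit factor 3: 'aabdcddebcdb' (i=3, period=12)
emit factor 4: 'aaafeebcce' (i=15, period=10)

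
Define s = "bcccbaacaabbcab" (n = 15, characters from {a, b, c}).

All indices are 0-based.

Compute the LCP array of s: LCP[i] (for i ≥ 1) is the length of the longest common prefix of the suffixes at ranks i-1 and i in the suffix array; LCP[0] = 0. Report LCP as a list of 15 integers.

[0, 2, 1, 2, 1, 0, 1, 1, 1, 2, 0, 2, 1, 1, 2]

rank | idx | suffix
   0 |   8 | aabbcab
   1 |   5 | aacaabbcab
   2 |  13 | ab
   3 |   9 | abbcab
   4 |   6 | acaabbcab
   5 |  14 | b
   6 |   4 | baacaabbcab
   7 |  10 | bbcab
   8 |  11 | bcab
   9 |   0 | bcccbaacaabbcab
  10 |   7 | caabbcab
  11 |  12 | cab
  12 |   3 | cbaacaabbcab
  13 |   2 | ccbaacaabbcab
  14 |   1 | cccbaacaabbcab

SA = [8, 5, 13, 9, 6, 14, 4, 10, 11, 0, 7, 12, 3, 2, 1]
[i] adj suffixes → lcp
  [1] 8/5 → 2 ('aa')
  [2] 5/13 → 1 ('a')
  [3] 13/9 → 2 ('ab')
  [4] 9/6 → 1 ('a')
  [5] 6/14 → 0 ('')
  [6] 14/4 → 1 ('b')
  [7] 4/10 → 1 ('b')
  [8] 10/11 → 1 ('b')
  [9] 11/0 → 2 ('bc')
  [10] 0/7 → 0 ('')
  [11] 7/12 → 2 ('ca')
  [12] 12/3 → 1 ('c')
  [13] 3/2 → 1 ('c')
  [14] 2/1 → 2 ('cc')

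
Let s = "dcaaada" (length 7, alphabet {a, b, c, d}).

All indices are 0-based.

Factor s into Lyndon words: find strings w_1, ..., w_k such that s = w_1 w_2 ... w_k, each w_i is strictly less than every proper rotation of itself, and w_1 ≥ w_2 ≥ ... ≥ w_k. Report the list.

["d", "c", "aaad", "a"]

emit factor 1: 'd' (i=0, period=1)
emit factor 2: 'c' (i=1, period=1)
emit factor 3: 'aaad' (i=2, period=4)
emit factor 4: 'a' (i=6, period=1)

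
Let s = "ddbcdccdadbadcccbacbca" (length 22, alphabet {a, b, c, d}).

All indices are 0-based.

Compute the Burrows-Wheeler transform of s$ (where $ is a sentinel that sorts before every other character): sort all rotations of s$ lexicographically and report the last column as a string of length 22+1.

rank  rotation                 last
    0  $ddbcdccdadbadcccbacbca  a
    1  a$ddbcdccdadbadcccbacbc  c
    2  acbca$ddbcdccdadbadcccb  b
    3  adbadcccbacbca$ddbcdccd  d
    4  adcccbacbca$ddbcdccdadb  b
    5  bacbca$ddbcdccdadbadccc  c
    6  badcccbacbca$ddbcdccdad  d
    7  bca$ddbcdccdadbadcccbac  c
    8  bcdccdadbadcccbacbca$dd  d
    9  ca$ddbcdccdadbadcccbacb  b
   10  cbacbca$ddbcdccdadbadcc  c
   11  cbca$ddbcdccdadbadcccba  a
   12  ccbacbca$ddbcdccdadbadc  c
   13  cccbacbca$ddbcdccdadbad  d
   14  ccdadbadcccbacbca$ddbcd  d
   15  cdadbadcccbacbca$ddbcdc  c
   16  cdccdadbadcccbacbca$ddb  b
   17  dadbadcccbacbca$ddbcdcc  c
   18  dbadcccbacbca$ddbcdccda  a
   19  dbcdccdadbadcccbacbca$d  d
   20  dcccbacbca$ddbcdccdadba  a
   21  dccdadbadcccbacbca$ddbc  c
   22  ddbcdccdadbadcccbacbca$  $

acbdbcdcdbcacddcbcadac$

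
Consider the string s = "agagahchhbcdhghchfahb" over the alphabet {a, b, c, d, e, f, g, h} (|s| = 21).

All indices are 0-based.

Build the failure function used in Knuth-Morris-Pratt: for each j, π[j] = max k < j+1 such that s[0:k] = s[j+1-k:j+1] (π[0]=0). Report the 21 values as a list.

[0, 0, 1, 2, 3, 0, 0, 0, 0, 0, 0, 0, 0, 0, 0, 0, 0, 0, 1, 0, 0]

π[0] = 0
j=1 s[j]='g': π[1]=0 (border '')
j=2 s[j]='a': π[2]=1 (border 'a')
j=3 s[j]='g': π[3]=2 (border 'ag')
j=4 s[j]='a': π[4]=3 (border 'aga')
j=5 s[j]='h': k: 3→1→0; π[5]=0 (border '')
j=6 s[j]='c': π[6]=0 (border '')
j=7 s[j]='h': π[7]=0 (border '')
j=8 s[j]='h': π[8]=0 (border '')
j=9 s[j]='b': π[9]=0 (border '')
j=10 s[j]='c': π[10]=0 (border '')
j=11 s[j]='d': π[11]=0 (border '')
j=12 s[j]='h': π[12]=0 (border '')
j=13 s[j]='g': π[13]=0 (border '')
j=14 s[j]='h': π[14]=0 (border '')
j=15 s[j]='c': π[15]=0 (border '')
j=16 s[j]='h': π[16]=0 (border '')
j=17 s[j]='f': π[17]=0 (border '')
j=18 s[j]='a': π[18]=1 (border 'a')
j=19 s[j]='h': k: 1→0; π[19]=0 (border '')
j=20 s[j]='b': π[20]=0 (border '')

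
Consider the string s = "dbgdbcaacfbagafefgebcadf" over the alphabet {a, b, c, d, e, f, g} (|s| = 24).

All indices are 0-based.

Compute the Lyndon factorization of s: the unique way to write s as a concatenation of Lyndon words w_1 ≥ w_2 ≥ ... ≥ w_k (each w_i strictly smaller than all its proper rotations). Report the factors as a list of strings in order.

emit factor 1: 'd' (i=0, period=1)
emit factor 2: 'bgd' (i=1, period=3)
emit factor 3: 'bc' (i=4, period=2)
emit factor 4: 'aacfbagafefgebcadf' (i=6, period=18)

["d", "bgd", "bc", "aacfbagafefgebcadf"]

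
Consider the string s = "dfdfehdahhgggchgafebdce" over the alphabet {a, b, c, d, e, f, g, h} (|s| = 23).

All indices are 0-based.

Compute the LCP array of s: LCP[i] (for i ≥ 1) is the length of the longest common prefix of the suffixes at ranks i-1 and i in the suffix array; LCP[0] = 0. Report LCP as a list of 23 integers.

rank | idx | suffix
   0 |  16 | afebdce
   1 |   7 | ahhgggchgafebdce
   2 |  19 | bdce
   3 |  21 | ce
   4 |  13 | chgafebdce
   5 |   6 | dahhgggchgafebdce
   6 |  20 | dce
   7 |   0 | dfdfehdahhgggchgafebdce
   8 |   2 | dfehdahhgggchgafebdce
   9 |  22 | e
  10 |  18 | ebdce
  11 |   4 | ehdahhgggchgafebdce
  12 |   1 | fdfehdahhgggchgafebdce
  13 |  17 | febdce
  14 |   3 | fehdahhgggchgafebdce
  15 |  15 | gafebdce
  16 |  12 | gchgafebdce
  17 |  11 | ggchgafebdce
  18 |  10 | gggchgafebdce
  19 |   5 | hdahhgggchgafebdce
  20 |  14 | hgafebdce
  21 |   9 | hgggchgafebdce
  22 |   8 | hhgggchgafebdce

SA = [16, 7, 19, 21, 13, 6, 20, 0, 2, 22, 18, 4, 1, 17, 3, 15, 12, 11, 10, 5, 14, 9, 8]
rank  pair      lcp
   1  s[16:],s[7:]  1  'a'
   2  s[7:],s[19:]  0  ''
   3  s[19:],s[21:]  0  ''
   4  s[21:],s[13:]  1  'c'
   5  s[13:],s[6:]  0  ''
   6  s[6:],s[20:]  1  'd'
   7  s[20:],s[0:]  1  'd'
   8  s[0:],s[2:]  2  'df'
   9  s[2:],s[22:]  0  ''
  10  s[22:],s[18:]  1  'e'
  11  s[18:],s[4:]  1  'e'
  12  s[4:],s[1:]  0  ''
  13  s[1:],s[17:]  1  'f'
  14  s[17:],s[3:]  2  'fe'
  15  s[3:],s[15:]  0  ''
  16  s[15:],s[12:]  1  'g'
  17  s[12:],s[11:]  1  'g'
  18  s[11:],s[10:]  2  'gg'
  19  s[10:],s[5:]  0  ''
  20  s[5:],s[14:]  1  'h'
  21  s[14:],s[9:]  2  'hg'
  22  s[9:],s[8:]  1  'h'

[0, 1, 0, 0, 1, 0, 1, 1, 2, 0, 1, 1, 0, 1, 2, 0, 1, 1, 2, 0, 1, 2, 1]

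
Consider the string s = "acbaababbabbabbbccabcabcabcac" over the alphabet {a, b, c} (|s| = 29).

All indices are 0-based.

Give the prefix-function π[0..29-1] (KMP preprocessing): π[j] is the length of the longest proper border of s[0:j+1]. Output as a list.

[0, 0, 0, 1, 1, 0, 1, 0, 0, 1, 0, 0, 1, 0, 0, 0, 0, 0, 1, 0, 0, 1, 0, 0, 1, 0, 0, 1, 2]

π[0] = 0
j=1 s[j]='c': π[1]=0 (border '')
j=2 s[j]='b': π[2]=0 (border '')
j=3 s[j]='a': π[3]=1 (border 'a')
j=4 s[j]='a': k: 1→0; π[4]=1 (border 'a')
j=5 s[j]='b': k: 1→0; π[5]=0 (border '')
j=6 s[j]='a': π[6]=1 (border 'a')
j=7 s[j]='b': k: 1→0; π[7]=0 (border '')
j=8 s[j]='b': π[8]=0 (border '')
j=9 s[j]='a': π[9]=1 (border 'a')
j=10 s[j]='b': k: 1→0; π[10]=0 (border '')
j=11 s[j]='b': π[11]=0 (border '')
j=12 s[j]='a': π[12]=1 (border 'a')
j=13 s[j]='b': k: 1→0; π[13]=0 (border '')
j=14 s[j]='b': π[14]=0 (border '')
j=15 s[j]='b': π[15]=0 (border '')
j=16 s[j]='c': π[16]=0 (border '')
j=17 s[j]='c': π[17]=0 (border '')
j=18 s[j]='a': π[18]=1 (border 'a')
j=19 s[j]='b': k: 1→0; π[19]=0 (border '')
j=20 s[j]='c': π[20]=0 (border '')
j=21 s[j]='a': π[21]=1 (border 'a')
j=22 s[j]='b': k: 1→0; π[22]=0 (border '')
j=23 s[j]='c': π[23]=0 (border '')
j=24 s[j]='a': π[24]=1 (border 'a')
j=25 s[j]='b': k: 1→0; π[25]=0 (border '')
j=26 s[j]='c': π[26]=0 (border '')
j=27 s[j]='a': π[27]=1 (border 'a')
j=28 s[j]='c': π[28]=2 (border 'ac')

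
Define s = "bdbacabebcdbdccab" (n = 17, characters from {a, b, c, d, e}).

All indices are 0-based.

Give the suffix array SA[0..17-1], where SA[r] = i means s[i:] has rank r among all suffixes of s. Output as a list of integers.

rank→(start, suffix):
  0 → (15, 'ab')
  1 → (5, 'abebcdbdccab')
  2 → (3, 'acabebcdbdccab')
  3 → (16, 'b')
  4 → (2, 'bacabebcdbdccab')
  5 → (8, 'bcdbdccab')
  6 → (0, 'bdbacabebcdbdccab')
  7 → (11, 'bdccab')
  8 → (6, 'bebcdbdccab')
  9 → (14, 'cab')
  10 → (4, 'cabebcdbdccab')
  11 → (13, 'ccab')
  12 → (9, 'cdbdccab')
  13 → (1, 'dbacabebcdbdccab')
  14 → (10, 'dbdccab')
  15 → (12, 'dccab')
  16 → (7, 'ebcdbdccab')

[15, 5, 3, 16, 2, 8, 0, 11, 6, 14, 4, 13, 9, 1, 10, 12, 7]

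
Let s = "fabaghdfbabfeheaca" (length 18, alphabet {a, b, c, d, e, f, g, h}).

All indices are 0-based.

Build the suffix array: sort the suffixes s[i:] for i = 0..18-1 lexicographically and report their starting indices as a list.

[17, 1, 9, 15, 3, 8, 2, 10, 16, 6, 14, 12, 0, 7, 11, 4, 5, 13]

rank | idx | suffix
   0 |  17 | a
   1 |   1 | abaghdfbabfeheaca
   2 |   9 | abfeheaca
   3 |  15 | aca
   4 |   3 | aghdfbabfeheaca
   5 |   8 | babfeheaca
   6 |   2 | baghdfbabfeheaca
   7 |  10 | bfeheaca
   8 |  16 | ca
   9 |   6 | dfbabfeheaca
  10 |  14 | eaca
  11 |  12 | eheaca
  12 |   0 | fabaghdfbabfeheaca
  13 |   7 | fbabfeheaca
  14 |  11 | feheaca
  15 |   4 | ghdfbabfeheaca
  16 |   5 | hdfbabfeheaca
  17 |  13 | heaca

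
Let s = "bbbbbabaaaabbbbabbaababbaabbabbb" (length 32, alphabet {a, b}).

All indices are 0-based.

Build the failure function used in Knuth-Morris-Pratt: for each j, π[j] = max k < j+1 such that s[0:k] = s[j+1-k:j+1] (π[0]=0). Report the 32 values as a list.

[0, 1, 2, 3, 4, 0, 1, 0, 0, 0, 0, 1, 2, 3, 4, 0, 1, 2, 0, 0, 1, 0, 1, 2, 0, 0, 1, 2, 0, 1, 2, 3]

π[0] = 0
j=1 s[j]='b': π[1]=1 (border 'b')
j=2 s[j]='b': π[2]=2 (border 'bb')
j=3 s[j]='b': π[3]=3 (border 'bbb')
j=4 s[j]='b': π[4]=4 (border 'bbbb')
j=5 s[j]='a': k: 4→3→2→1→0; π[5]=0 (border '')
j=6 s[j]='b': π[6]=1 (border 'b')
j=7 s[j]='a': k: 1→0; π[7]=0 (border '')
j=8 s[j]='a': π[8]=0 (border '')
j=9 s[j]='a': π[9]=0 (border '')
j=10 s[j]='a': π[10]=0 (border '')
j=11 s[j]='b': π[11]=1 (border 'b')
j=12 s[j]='b': π[12]=2 (border 'bb')
j=13 s[j]='b': π[13]=3 (border 'bbb')
j=14 s[j]='b': π[14]=4 (border 'bbbb')
j=15 s[j]='a': k: 4→3→2→1→0; π[15]=0 (border '')
j=16 s[j]='b': π[16]=1 (border 'b')
j=17 s[j]='b': π[17]=2 (border 'bb')
j=18 s[j]='a': k: 2→1→0; π[18]=0 (border '')
j=19 s[j]='a': π[19]=0 (border '')
j=20 s[j]='b': π[20]=1 (border 'b')
j=21 s[j]='a': k: 1→0; π[21]=0 (border '')
j=22 s[j]='b': π[22]=1 (border 'b')
j=23 s[j]='b': π[23]=2 (border 'bb')
j=24 s[j]='a': k: 2→1→0; π[24]=0 (border '')
j=25 s[j]='a': π[25]=0 (border '')
j=26 s[j]='b': π[26]=1 (border 'b')
j=27 s[j]='b': π[27]=2 (border 'bb')
j=28 s[j]='a': k: 2→1→0; π[28]=0 (border '')
j=29 s[j]='b': π[29]=1 (border 'b')
j=30 s[j]='b': π[30]=2 (border 'bb')
j=31 s[j]='b': π[31]=3 (border 'bbb')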